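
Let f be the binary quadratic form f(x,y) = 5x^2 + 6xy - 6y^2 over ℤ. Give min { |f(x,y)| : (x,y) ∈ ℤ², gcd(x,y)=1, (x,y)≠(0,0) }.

river: ρ → (-6,6,5)
river: ρ → (5,4,-7)
river: ρ → (-7,10,2)
river: ρ → (2,10,-7)
river: ρ → (-7,4,5)
river: ρ → (5,6,-6)
closes: descent 0, river 6
min |a| on river = 2

2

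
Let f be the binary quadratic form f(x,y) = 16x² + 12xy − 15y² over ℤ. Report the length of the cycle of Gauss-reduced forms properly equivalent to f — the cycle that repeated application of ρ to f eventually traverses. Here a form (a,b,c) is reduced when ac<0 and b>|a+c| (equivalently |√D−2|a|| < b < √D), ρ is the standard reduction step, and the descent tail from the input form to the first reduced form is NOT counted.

D = 1104, ⌊√D⌋ = 33
river: ρ → (-15,18,13)
river: ρ → (13,8,-20)
river: ρ → (-20,32,1)
river: ρ → (1,32,-20)
river: ρ → (-20,8,13)
river: ρ → (13,18,-15)
river: ρ → (-15,12,16)
river: ρ → (16,20,-11)
river: ρ → (-11,24,12)
river: ρ → (12,24,-11)
river: ρ → (-11,20,16)
river: ρ → (16,12,-15)
ρ-cycle length = 12 (tail of 0 descent steps not counted)

12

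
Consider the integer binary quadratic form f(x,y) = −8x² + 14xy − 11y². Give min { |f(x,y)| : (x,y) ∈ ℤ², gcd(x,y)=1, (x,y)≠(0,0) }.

translate: b→2 (≡-14 mod 16), so (8,-14,11)→(8,2,5)
flip: (8,2,5)→(5,-2,8)
reduced (well bottom): (5,-2,8) with a≤c, −a<b≤a
well minimum |f| = |-5| = 5 (negative-definite)

5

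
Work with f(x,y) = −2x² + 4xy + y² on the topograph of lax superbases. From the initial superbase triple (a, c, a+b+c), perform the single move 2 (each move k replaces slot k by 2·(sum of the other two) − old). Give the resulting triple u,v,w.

start (-2,1,3) = (f(1,0),f(0,1),f(1,1))
replace slot 2: 2·((-2)+3) − 1 = 1 → (-2,1,3)

-2,1,3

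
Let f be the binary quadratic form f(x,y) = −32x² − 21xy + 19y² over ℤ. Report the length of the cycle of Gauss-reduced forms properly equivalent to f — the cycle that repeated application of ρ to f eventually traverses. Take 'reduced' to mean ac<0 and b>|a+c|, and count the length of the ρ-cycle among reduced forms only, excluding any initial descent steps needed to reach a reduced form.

D = 2873, ⌊√D⌋ = 53
descent: ρ → (19,21,-32)  [lands on river]
river: ρ → (-32,43,8)
river: ρ → (8,53,-2)
river: ρ → (-2,51,34)
river: ρ → (34,17,-19)
river: ρ → (-19,21,32)
river: ρ → (32,43,-8)
river: ρ → (-8,53,2)
river: ρ → (2,51,-34)
river: ρ → (-34,17,19)
ρ-cycle length = 10 (tail of 1 descent step not counted)

10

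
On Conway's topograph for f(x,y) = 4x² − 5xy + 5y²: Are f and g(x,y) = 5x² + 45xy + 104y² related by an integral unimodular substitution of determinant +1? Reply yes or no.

D₁ = -55, D₂ = -55
f: translate: b→3 (≡-5 mod 8), so (4,-5,5)→(4,3,4)
f: reduced (well bottom): (4,3,4) with a≤c, −a<b≤a
g: translate: b→5 (≡45 mod 10), so (5,45,104)→(5,5,4)
g: flip: (5,5,4)→(4,-5,5)
g: translate: b→3 (≡-5 mod 8), so (4,-5,5)→(4,3,4)
g: reduced (well bottom): (4,3,4) with a≤c, −a<b≤a
reduced forms (4, 3, 4) vs (4, 3, 4) ⇒ equivalent

yes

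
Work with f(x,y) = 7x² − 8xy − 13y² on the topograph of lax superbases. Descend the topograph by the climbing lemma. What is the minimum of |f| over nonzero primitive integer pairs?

descent: ρ → (-13,8,7)  [lands on river]
river: ρ → (7,20,-1)
river: ρ → (-1,20,7)
river: ρ → (7,8,-13)
river: ρ → (-13,18,2)
river: ρ → (2,18,-13)
closes: descent 1, river 6
min |a| on river = 1

1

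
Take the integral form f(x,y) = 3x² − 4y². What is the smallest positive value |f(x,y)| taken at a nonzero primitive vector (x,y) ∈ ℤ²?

descent: ρ → (-4,0,3)
descent: ρ → (3,6,-1)  [lands on river]
river: ρ → (-1,6,3)
closes: descent 2, river 2
min |a| on river = 1

1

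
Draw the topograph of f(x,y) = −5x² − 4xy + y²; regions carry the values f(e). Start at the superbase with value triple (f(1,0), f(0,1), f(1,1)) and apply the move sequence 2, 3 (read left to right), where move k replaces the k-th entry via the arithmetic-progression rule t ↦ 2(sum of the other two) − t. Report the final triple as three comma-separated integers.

start (-5,1,-8) = (f(1,0),f(0,1),f(1,1))
replace slot 2: 2·((-5)+(-8)) − 1 = -27 → (-5,-27,-8)
replace slot 3: 2·((-5)+(-27)) − (-8) = -56 → (-5,-27,-56)

-5,-27,-56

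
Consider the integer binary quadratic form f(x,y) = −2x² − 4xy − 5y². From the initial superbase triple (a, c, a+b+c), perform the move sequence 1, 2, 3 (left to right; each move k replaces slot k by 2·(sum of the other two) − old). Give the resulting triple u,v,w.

start (-2,-5,-11) = (f(1,0),f(0,1),f(1,1))
replace slot 1: 2·((-5)+(-11)) − (-2) = -30 → (-30,-5,-11)
replace slot 2: 2·((-30)+(-11)) − (-5) = -77 → (-30,-77,-11)
replace slot 3: 2·((-30)+(-77)) − (-11) = -203 → (-30,-77,-203)

-30,-77,-203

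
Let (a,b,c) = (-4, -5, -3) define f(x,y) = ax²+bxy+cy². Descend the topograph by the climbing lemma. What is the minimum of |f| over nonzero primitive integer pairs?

translate: b→-3 (≡5 mod 8), so (4,5,3)→(4,-3,2)
flip: (4,-3,2)→(2,3,4)
translate: b→-1 (≡3 mod 4), so (2,3,4)→(2,-1,3)
reduced (well bottom): (2,-1,3) with a≤c, −a<b≤a
well minimum |f| = |-2| = 2 (negative-definite)

2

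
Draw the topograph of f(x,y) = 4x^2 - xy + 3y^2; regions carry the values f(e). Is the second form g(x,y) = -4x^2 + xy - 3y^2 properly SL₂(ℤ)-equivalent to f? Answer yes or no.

D₁ = -47, D₂ = -47
f: flip: (4,-1,3)→(3,1,4)
f: reduced (well bottom): (3,1,4) with a≤c, −a<b≤a
g is negative-definite; reduce −g:
−g: flip: (4,-1,3)→(3,1,4)
−g: reduced (well bottom): (3,1,4) with a≤c, −a<b≤a
flip sign back: reduced form of g is (-3,-1,-4)
reduced forms (3, 1, 4) vs (-3, -1, -4) ⇒ inequivalent

no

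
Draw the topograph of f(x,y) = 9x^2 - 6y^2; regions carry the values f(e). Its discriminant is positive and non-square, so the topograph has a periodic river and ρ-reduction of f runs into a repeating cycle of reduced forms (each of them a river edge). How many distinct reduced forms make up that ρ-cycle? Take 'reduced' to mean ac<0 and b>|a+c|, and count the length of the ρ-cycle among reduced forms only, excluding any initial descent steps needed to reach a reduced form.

D = 216, ⌊√D⌋ = 14
descent: ρ → (-6,12,3)  [lands on river]
river: ρ → (3,12,-6)
ρ-cycle length = 2 (tail of 1 descent step not counted)

2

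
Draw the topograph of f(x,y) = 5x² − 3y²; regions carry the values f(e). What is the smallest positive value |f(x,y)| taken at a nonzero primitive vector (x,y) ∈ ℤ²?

descent: ρ → (-3,6,2)  [lands on river]
river: ρ → (2,6,-3)
closes: descent 1, river 2
min |a| on river = 2

2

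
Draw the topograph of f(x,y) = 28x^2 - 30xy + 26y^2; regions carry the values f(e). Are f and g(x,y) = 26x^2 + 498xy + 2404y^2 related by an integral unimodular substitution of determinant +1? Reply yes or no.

D₁ = -2012, D₂ = -2012
f: translate: b→26 (≡-30 mod 56), so (28,-30,26)→(28,26,24)
f: flip: (28,26,24)→(24,-26,28)
f: translate: b→22 (≡-26 mod 48), so (24,-26,28)→(24,22,26)
f: reduced (well bottom): (24,22,26) with a≤c, −a<b≤a
g: translate: b→-22 (≡498 mod 52), so (26,498,2404)→(26,-22,24)
g: flip: (26,-22,24)→(24,22,26)
g: reduced (well bottom): (24,22,26) with a≤c, −a<b≤a
reduced forms (24, 22, 26) vs (24, 22, 26) ⇒ equivalent

yes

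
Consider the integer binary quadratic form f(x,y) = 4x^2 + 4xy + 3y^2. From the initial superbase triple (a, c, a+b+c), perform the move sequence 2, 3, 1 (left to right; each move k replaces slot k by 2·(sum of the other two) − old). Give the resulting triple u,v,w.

start (4,3,11) = (f(1,0),f(0,1),f(1,1))
replace slot 2: 2·(4+11) − 3 = 27 → (4,27,11)
replace slot 3: 2·(4+27) − 11 = 51 → (4,27,51)
replace slot 1: 2·(27+51) − 4 = 152 → (152,27,51)

152,27,51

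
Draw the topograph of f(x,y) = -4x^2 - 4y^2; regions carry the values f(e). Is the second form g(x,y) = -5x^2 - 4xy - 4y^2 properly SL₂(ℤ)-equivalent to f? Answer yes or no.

D₁ = -64, D₂ = -64
f is negative-definite; reduce −f:
−f: reduced (well bottom): (4,0,4) with a≤c, −a<b≤a
flip sign back: reduced form of f is (-4,0,-4)
g is negative-definite; reduce −g:
−g: flip: (5,4,4)→(4,-4,5)
−g: translate: b→4 (≡-4 mod 8), so (4,-4,5)→(4,4,5)
−g: reduced (well bottom): (4,4,5) with a≤c, −a<b≤a
flip sign back: reduced form of g is (-4,-4,-5)
reduced forms (-4, 0, -4) vs (-4, -4, -5) ⇒ inequivalent

no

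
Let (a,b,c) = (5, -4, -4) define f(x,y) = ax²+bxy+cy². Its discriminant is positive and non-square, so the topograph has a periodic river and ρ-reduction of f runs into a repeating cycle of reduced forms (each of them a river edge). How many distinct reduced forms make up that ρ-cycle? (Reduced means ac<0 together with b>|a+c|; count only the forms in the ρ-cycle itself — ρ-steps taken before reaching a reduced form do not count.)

D = 96, ⌊√D⌋ = 9
descent: ρ → (-4,4,5)  [lands on river]
river: ρ → (5,6,-3)
river: ρ → (-3,6,5)
river: ρ → (5,4,-4)
ρ-cycle length = 4 (tail of 1 descent step not counted)

4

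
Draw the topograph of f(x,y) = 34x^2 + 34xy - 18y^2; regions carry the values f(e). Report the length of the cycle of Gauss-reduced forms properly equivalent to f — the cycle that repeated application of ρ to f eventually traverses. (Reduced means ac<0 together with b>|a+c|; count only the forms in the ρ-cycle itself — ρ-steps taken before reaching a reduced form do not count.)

D = 3604, ⌊√D⌋ = 60
river: ρ → (-18,38,30)
river: ρ → (30,22,-26)
river: ρ → (-26,30,26)
river: ρ → (26,22,-30)
river: ρ → (-30,38,18)
river: ρ → (18,34,-34)
river: ρ → (-34,34,18)
river: ρ → (18,38,-30)
river: ρ → (-30,22,26)
river: ρ → (26,30,-26)
river: ρ → (-26,22,30)
river: ρ → (30,38,-18)
river: ρ → (-18,34,34)
river: ρ → (34,34,-18)
ρ-cycle length = 14 (tail of 0 descent steps not counted)

14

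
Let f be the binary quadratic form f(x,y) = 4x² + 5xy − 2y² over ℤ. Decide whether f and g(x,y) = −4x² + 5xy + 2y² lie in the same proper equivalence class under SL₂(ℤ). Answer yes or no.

D₁ = 57, D₂ = 57
river cycle of f (length 6): (-2, 7, 1), (1, 7, -2), (-2, 5, 4), (4, 3, -3), (-3, 3, 4), (4, 5, -2)
river cycle of g (length 6): (2, 7, -1), (-1, 7, 2), (2, 5, -4), (-4, 3, 3), (3, 3, -4), (-4, 5, 2)
cycles differ ⇒ inequivalent

no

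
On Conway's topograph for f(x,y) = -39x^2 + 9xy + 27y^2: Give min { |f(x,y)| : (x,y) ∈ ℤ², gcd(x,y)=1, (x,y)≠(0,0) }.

descent: ρ → (27,45,-21)  [lands on river]
river: ρ → (-21,39,33)
river: ρ → (33,27,-27)
river: ρ → (-27,27,33)
river: ρ → (33,39,-21)
river: ρ → (-21,45,27)
river: ρ → (27,63,-3)
river: ρ → (-3,63,27)
closes: descent 1, river 8
min |a| on river = 3

3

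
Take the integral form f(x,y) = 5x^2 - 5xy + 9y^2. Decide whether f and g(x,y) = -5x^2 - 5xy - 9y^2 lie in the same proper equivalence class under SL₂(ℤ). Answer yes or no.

D₁ = -155, D₂ = -155
f: translate: b→5 (≡-5 mod 10), so (5,-5,9)→(5,5,9)
f: reduced (well bottom): (5,5,9) with a≤c, −a<b≤a
g is negative-definite; reduce −g:
−g: reduced (well bottom): (5,5,9) with a≤c, −a<b≤a
flip sign back: reduced form of g is (-5,-5,-9)
reduced forms (5, 5, 9) vs (-5, -5, -9) ⇒ inequivalent

no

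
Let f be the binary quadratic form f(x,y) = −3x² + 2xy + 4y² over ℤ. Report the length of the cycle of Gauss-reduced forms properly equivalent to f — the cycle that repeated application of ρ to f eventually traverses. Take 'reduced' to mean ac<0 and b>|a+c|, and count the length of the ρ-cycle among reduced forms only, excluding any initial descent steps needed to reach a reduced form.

D = 52, ⌊√D⌋ = 7
river: ρ → (4,6,-1)
river: ρ → (-1,6,4)
river: ρ → (4,2,-3)
river: ρ → (-3,4,3)
river: ρ → (3,2,-4)
river: ρ → (-4,6,1)
river: ρ → (1,6,-4)
river: ρ → (-4,2,3)
river: ρ → (3,4,-3)
river: ρ → (-3,2,4)
ρ-cycle length = 10 (tail of 0 descent steps not counted)

10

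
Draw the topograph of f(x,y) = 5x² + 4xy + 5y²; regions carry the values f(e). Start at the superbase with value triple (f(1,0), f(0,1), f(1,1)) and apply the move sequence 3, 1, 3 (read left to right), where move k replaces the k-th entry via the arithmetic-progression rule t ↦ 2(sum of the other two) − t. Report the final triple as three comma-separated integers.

start (5,5,14) = (f(1,0),f(0,1),f(1,1))
replace slot 3: 2·(5+5) − 14 = 6 → (5,5,6)
replace slot 1: 2·(5+6) − 5 = 17 → (17,5,6)
replace slot 3: 2·(17+5) − 6 = 38 → (17,5,38)

17,5,38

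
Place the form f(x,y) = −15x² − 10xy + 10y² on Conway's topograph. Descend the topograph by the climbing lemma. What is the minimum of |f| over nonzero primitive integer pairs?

descent: ρ → (10,10,-15)  [lands on river]
river: ρ → (-15,20,5)
river: ρ → (5,20,-15)
river: ρ → (-15,10,10)
closes: descent 1, river 4
min |a| on river = 5

5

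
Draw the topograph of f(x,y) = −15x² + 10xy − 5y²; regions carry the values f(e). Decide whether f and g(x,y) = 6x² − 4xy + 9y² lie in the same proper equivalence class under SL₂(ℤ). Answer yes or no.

D₁ = -200, D₂ = -200
f is negative-definite; reduce −f:
−f: flip: (15,-10,5)→(5,10,15)
−f: translate: b→0 (≡10 mod 10), so (5,10,15)→(5,0,10)
−f: reduced (well bottom): (5,0,10) with a≤c, −a<b≤a
flip sign back: reduced form of f is (-5,0,-10)
g: reduced (well bottom): (6,-4,9) with a≤c, −a<b≤a
reduced forms (-5, 0, -10) vs (6, -4, 9) ⇒ inequivalent

no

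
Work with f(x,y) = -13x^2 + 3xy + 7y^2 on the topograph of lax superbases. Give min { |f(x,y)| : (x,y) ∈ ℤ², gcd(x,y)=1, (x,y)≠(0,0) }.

descent: ρ → (7,11,-9)  [lands on river]
river: ρ → (-9,7,9)
river: ρ → (9,11,-7)
river: ρ → (-7,17,3)
river: ρ → (3,19,-1)
river: ρ → (-1,19,3)
river: ρ → (3,17,-7)
river: ρ → (-7,11,9)
river: ρ → (9,7,-9)
river: ρ → (-9,11,7)
river: ρ → (7,17,-3)
river: ρ → (-3,19,1)
river: ρ → (1,19,-3)
river: ρ → (-3,17,7)
closes: descent 1, river 14
min |a| on river = 1

1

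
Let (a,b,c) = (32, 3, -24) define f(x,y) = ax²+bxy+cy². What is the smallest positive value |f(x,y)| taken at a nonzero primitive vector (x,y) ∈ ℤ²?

descent: ρ → (-24,45,11)  [lands on river]
river: ρ → (11,43,-28)
river: ρ → (-28,13,26)
river: ρ → (26,39,-15)
river: ρ → (-15,51,8)
river: ρ → (8,45,-33)
river: ρ → (-33,21,20)
river: ρ → (20,19,-34)
river: ρ → (-34,49,5)
river: ρ → (5,51,-24)
closes: descent 1, river 10
min |a| on river = 5

5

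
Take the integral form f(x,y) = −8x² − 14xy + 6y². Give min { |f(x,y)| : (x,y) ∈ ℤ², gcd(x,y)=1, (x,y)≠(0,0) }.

descent: ρ → (6,14,-8)  [lands on river]
river: ρ → (-8,18,2)
river: ρ → (2,18,-8)
river: ρ → (-8,14,6)
river: ρ → (6,10,-12)
river: ρ → (-12,14,4)
river: ρ → (4,18,-4)
river: ρ → (-4,14,12)
river: ρ → (12,10,-6)
river: ρ → (-6,14,8)
river: ρ → (8,18,-2)
river: ρ → (-2,18,8)
river: ρ → (8,14,-6)
river: ρ → (-6,10,12)
river: ρ → (12,14,-4)
river: ρ → (-4,18,4)
river: ρ → (4,14,-12)
river: ρ → (-12,10,6)
closes: descent 1, river 18
min |a| on river = 2

2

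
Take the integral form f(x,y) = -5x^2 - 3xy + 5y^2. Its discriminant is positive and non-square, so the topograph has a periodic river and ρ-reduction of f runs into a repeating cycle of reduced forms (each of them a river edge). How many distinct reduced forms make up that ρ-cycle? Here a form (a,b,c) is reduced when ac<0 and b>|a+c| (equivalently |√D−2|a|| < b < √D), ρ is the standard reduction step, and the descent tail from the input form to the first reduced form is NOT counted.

D = 109, ⌊√D⌋ = 10
descent: ρ → (5,3,-5)  [lands on river]
river: ρ → (-5,7,3)
river: ρ → (3,5,-7)
river: ρ → (-7,9,1)
river: ρ → (1,9,-7)
river: ρ → (-7,5,3)
river: ρ → (3,7,-5)
river: ρ → (-5,3,5)
river: ρ → (5,7,-3)
river: ρ → (-3,5,7)
river: ρ → (7,9,-1)
river: ρ → (-1,9,7)
river: ρ → (7,5,-3)
river: ρ → (-3,7,5)
ρ-cycle length = 14 (tail of 1 descent step not counted)

14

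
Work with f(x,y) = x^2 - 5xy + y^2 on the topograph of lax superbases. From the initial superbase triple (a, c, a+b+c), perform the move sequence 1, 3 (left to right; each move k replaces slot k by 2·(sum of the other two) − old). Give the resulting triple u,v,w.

start (1,1,-3) = (f(1,0),f(0,1),f(1,1))
replace slot 1: 2·(1+(-3)) − 1 = -5 → (-5,1,-3)
replace slot 3: 2·((-5)+1) − (-3) = -5 → (-5,1,-5)

-5,1,-5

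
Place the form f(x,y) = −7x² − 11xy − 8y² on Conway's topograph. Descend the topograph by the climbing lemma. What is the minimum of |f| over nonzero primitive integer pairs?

translate: b→-3 (≡11 mod 14), so (7,11,8)→(7,-3,4)
flip: (7,-3,4)→(4,3,7)
reduced (well bottom): (4,3,7) with a≤c, −a<b≤a
well minimum |f| = |-4| = 4 (negative-definite)

4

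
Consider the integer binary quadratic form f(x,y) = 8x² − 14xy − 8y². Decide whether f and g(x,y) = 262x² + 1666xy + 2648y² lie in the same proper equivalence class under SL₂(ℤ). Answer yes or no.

D₁ = 452, D₂ = 452
river cycle of f (length 14): (-8, 14, 8), (8, 18, -4), (-4, 14, 16), (16, 18, -2), (-2, 18, 16), (16, 14, -4), (-4, 18, 8), (8, 14, -8), (-8, 18, 4), (4, 14, -16), … (4 more)
river cycle of g (length 14): (8, 18, -4), (-4, 14, 16), (16, 18, -2), (-2, 18, 16), (16, 14, -4), (-4, 18, 8), (8, 14, -8), (-8, 18, 4), (4, 14, -16), (-16, 18, 2), … (4 more)
cycles coincide ⇒ equivalent

yes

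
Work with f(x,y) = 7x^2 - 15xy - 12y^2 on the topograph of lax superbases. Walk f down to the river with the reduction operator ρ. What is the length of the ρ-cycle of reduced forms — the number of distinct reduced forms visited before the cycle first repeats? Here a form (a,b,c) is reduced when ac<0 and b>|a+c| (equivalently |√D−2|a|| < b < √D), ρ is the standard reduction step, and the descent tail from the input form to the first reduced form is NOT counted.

D = 561, ⌊√D⌋ = 23
descent: ρ → (-12,15,7)  [lands on river]
river: ρ → (7,13,-14)
river: ρ → (-14,15,6)
river: ρ → (6,21,-5)
river: ρ → (-5,19,10)
river: ρ → (10,21,-3)
river: ρ → (-3,21,10)
river: ρ → (10,19,-5)
river: ρ → (-5,21,6)
river: ρ → (6,15,-14)
river: ρ → (-14,13,7)
river: ρ → (7,15,-12)
river: ρ → (-12,9,10)
river: ρ → (10,11,-11)
river: ρ → (-11,11,10)
river: ρ → (10,9,-12)
ρ-cycle length = 16 (tail of 1 descent step not counted)

16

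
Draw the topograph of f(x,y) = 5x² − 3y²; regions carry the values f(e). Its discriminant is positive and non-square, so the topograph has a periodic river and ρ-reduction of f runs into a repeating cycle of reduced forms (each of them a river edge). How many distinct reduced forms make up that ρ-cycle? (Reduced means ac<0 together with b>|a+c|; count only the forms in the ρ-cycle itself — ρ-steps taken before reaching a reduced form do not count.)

D = 60, ⌊√D⌋ = 7
descent: ρ → (-3,6,2)  [lands on river]
river: ρ → (2,6,-3)
ρ-cycle length = 2 (tail of 1 descent step not counted)

2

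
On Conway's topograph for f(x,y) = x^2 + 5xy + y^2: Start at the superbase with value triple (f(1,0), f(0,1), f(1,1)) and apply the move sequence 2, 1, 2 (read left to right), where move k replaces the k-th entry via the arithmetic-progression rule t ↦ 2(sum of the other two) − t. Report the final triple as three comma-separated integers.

start (1,1,7) = (f(1,0),f(0,1),f(1,1))
replace slot 2: 2·(1+7) − 1 = 15 → (1,15,7)
replace slot 1: 2·(15+7) − 1 = 43 → (43,15,7)
replace slot 2: 2·(43+7) − 15 = 85 → (43,85,7)

43,85,7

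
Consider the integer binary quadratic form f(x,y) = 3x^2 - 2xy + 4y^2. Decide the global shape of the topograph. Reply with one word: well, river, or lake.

D = b²−4ac = (-2)² − 4·3·4 = -44
D < 0 ⇒ definite ⇒ every region one sign ⇒ single well

well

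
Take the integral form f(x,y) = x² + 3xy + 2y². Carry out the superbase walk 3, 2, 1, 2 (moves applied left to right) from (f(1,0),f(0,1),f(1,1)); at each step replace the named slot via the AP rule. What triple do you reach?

start (1,2,6) = (f(1,0),f(0,1),f(1,1))
replace slot 3: 2·(1+2) − 6 = 0 → (1,2,0)
replace slot 2: 2·(1+0) − 2 = 0 → (1,0,0)
replace slot 1: 2·(0+0) − 1 = -1 → (-1,0,0)
replace slot 2: 2·((-1)+0) − 0 = -2 → (-1,-2,0)

-1,-2,0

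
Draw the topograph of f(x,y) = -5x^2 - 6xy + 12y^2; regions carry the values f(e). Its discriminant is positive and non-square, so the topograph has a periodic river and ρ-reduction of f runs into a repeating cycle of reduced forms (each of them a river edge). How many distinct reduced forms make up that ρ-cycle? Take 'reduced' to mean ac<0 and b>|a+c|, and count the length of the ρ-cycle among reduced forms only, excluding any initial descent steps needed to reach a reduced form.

D = 276, ⌊√D⌋ = 16
descent: ρ → (12,6,-5)
descent: ρ → (-5,14,4)  [lands on river]
river: ρ → (4,10,-11)
river: ρ → (-11,12,3)
river: ρ → (3,12,-11)
river: ρ → (-11,10,4)
river: ρ → (4,14,-5)
river: ρ → (-5,16,1)
river: ρ → (1,16,-5)
ρ-cycle length = 8 (tail of 2 descent steps not counted)

8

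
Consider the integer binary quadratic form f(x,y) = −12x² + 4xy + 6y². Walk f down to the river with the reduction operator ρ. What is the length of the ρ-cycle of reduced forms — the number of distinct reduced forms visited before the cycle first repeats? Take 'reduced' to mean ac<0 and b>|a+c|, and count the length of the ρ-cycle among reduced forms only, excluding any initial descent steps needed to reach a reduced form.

D = 304, ⌊√D⌋ = 17
descent: ρ → (6,8,-10)  [lands on river]
river: ρ → (-10,12,4)
river: ρ → (4,12,-10)
river: ρ → (-10,8,6)
river: ρ → (6,16,-2)
river: ρ → (-2,16,6)
ρ-cycle length = 6 (tail of 1 descent step not counted)

6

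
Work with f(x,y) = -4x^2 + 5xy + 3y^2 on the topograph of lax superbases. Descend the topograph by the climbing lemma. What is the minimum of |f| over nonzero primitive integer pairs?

river: ρ → (3,7,-2)
river: ρ → (-2,5,6)
river: ρ → (6,7,-1)
river: ρ → (-1,7,6)
river: ρ → (6,5,-2)
river: ρ → (-2,7,3)
river: ρ → (3,5,-4)
river: ρ → (-4,3,4)
river: ρ → (4,5,-3)
river: ρ → (-3,7,2)
river: ρ → (2,5,-6)
river: ρ → (-6,7,1)
river: ρ → (1,7,-6)
river: ρ → (-6,5,2)
river: ρ → (2,7,-3)
river: ρ → (-3,5,4)
river: ρ → (4,3,-4)
river: ρ → (-4,5,3)
closes: descent 0, river 18
min |a| on river = 1

1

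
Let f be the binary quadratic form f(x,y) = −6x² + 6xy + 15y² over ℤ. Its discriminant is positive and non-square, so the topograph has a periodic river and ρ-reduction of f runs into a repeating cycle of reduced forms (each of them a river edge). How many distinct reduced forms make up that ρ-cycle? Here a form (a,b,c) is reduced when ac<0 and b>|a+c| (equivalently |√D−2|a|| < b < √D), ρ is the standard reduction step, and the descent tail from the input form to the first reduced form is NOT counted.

D = 396, ⌊√D⌋ = 19
descent: ρ → (15,-6,-6)
descent: ρ → (-6,18,3)  [lands on river]
river: ρ → (3,18,-6)
ρ-cycle length = 2 (tail of 2 descent steps not counted)

2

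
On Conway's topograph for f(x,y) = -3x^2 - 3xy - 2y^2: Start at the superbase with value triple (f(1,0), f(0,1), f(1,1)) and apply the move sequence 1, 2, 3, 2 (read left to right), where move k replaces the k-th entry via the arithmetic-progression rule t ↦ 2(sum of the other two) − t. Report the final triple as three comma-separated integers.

start (-3,-2,-8) = (f(1,0),f(0,1),f(1,1))
replace slot 1: 2·((-2)+(-8)) − (-3) = -17 → (-17,-2,-8)
replace slot 2: 2·((-17)+(-8)) − (-2) = -48 → (-17,-48,-8)
replace slot 3: 2·((-17)+(-48)) − (-8) = -122 → (-17,-48,-122)
replace slot 2: 2·((-17)+(-122)) − (-48) = -230 → (-17,-230,-122)

-17,-230,-122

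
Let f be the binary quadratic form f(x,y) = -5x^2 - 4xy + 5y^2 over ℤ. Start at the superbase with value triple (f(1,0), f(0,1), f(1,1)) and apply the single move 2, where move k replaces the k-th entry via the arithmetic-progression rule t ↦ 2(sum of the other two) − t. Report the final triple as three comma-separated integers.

start (-5,5,-4) = (f(1,0),f(0,1),f(1,1))
replace slot 2: 2·((-5)+(-4)) − 5 = -23 → (-5,-23,-4)

-5,-23,-4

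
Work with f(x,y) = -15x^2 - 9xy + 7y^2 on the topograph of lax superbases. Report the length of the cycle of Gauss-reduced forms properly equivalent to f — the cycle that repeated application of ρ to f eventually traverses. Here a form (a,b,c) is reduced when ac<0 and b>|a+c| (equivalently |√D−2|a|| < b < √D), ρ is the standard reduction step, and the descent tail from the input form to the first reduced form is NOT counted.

D = 501, ⌊√D⌋ = 22
descent: ρ → (7,9,-15)  [lands on river]
river: ρ → (-15,21,1)
river: ρ → (1,21,-15)
river: ρ → (-15,9,7)
river: ρ → (7,19,-5)
river: ρ → (-5,21,3)
river: ρ → (3,21,-5)
river: ρ → (-5,19,7)
ρ-cycle length = 8 (tail of 1 descent step not counted)

8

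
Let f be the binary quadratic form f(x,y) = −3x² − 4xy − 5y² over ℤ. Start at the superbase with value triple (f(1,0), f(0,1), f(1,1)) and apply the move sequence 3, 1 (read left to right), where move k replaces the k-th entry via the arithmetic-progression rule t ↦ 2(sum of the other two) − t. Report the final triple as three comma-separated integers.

start (-3,-5,-12) = (f(1,0),f(0,1),f(1,1))
replace slot 3: 2·((-3)+(-5)) − (-12) = -4 → (-3,-5,-4)
replace slot 1: 2·((-5)+(-4)) − (-3) = -15 → (-15,-5,-4)

-15,-5,-4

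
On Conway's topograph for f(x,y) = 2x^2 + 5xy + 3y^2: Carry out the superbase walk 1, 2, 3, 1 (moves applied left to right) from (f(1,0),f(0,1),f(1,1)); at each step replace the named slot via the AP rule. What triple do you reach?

start (2,3,10) = (f(1,0),f(0,1),f(1,1))
replace slot 1: 2·(3+10) − 2 = 24 → (24,3,10)
replace slot 2: 2·(24+10) − 3 = 65 → (24,65,10)
replace slot 3: 2·(24+65) − 10 = 168 → (24,65,168)
replace slot 1: 2·(65+168) − 24 = 442 → (442,65,168)

442,65,168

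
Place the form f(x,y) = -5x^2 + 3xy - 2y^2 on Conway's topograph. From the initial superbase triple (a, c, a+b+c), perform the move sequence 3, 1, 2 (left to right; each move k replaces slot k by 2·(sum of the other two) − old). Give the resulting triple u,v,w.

start (-5,-2,-4) = (f(1,0),f(0,1),f(1,1))
replace slot 3: 2·((-5)+(-2)) − (-4) = -10 → (-5,-2,-10)
replace slot 1: 2·((-2)+(-10)) − (-5) = -19 → (-19,-2,-10)
replace slot 2: 2·((-19)+(-10)) − (-2) = -56 → (-19,-56,-10)

-19,-56,-10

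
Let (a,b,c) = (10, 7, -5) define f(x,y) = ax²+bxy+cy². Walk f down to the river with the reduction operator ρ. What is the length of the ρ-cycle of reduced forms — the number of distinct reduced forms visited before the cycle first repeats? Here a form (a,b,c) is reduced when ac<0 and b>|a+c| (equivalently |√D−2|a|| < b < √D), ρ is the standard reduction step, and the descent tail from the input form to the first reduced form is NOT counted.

D = 249, ⌊√D⌋ = 15
river: ρ → (-5,13,4)
river: ρ → (4,11,-8)
river: ρ → (-8,5,7)
river: ρ → (7,9,-6)
river: ρ → (-6,15,1)
river: ρ → (1,15,-6)
river: ρ → (-6,9,7)
river: ρ → (7,5,-8)
river: ρ → (-8,11,4)
river: ρ → (4,13,-5)
river: ρ → (-5,7,10)
river: ρ → (10,13,-2)
river: ρ → (-2,15,3)
river: ρ → (3,15,-2)
river: ρ → (-2,13,10)
river: ρ → (10,7,-5)
ρ-cycle length = 16 (tail of 0 descent steps not counted)

16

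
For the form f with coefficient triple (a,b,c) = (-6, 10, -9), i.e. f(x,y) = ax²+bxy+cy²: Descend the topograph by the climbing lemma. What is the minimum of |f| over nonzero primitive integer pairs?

translate: b→2 (≡-10 mod 12), so (6,-10,9)→(6,2,5)
flip: (6,2,5)→(5,-2,6)
reduced (well bottom): (5,-2,6) with a≤c, −a<b≤a
well minimum |f| = |-5| = 5 (negative-definite)

5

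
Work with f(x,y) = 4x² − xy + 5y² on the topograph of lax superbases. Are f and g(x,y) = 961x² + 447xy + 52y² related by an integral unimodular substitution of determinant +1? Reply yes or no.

D₁ = -79, D₂ = -79
f: reduced (well bottom): (4,-1,5) with a≤c, −a<b≤a
g: flip: (961,447,52)→(52,-447,961)
g: translate: b→-31 (≡-447 mod 104), so (52,-447,961)→(52,-31,5)
g: flip: (52,-31,5)→(5,31,52)
g: translate: b→1 (≡31 mod 10), so (5,31,52)→(5,1,4)
g: flip: (5,1,4)→(4,-1,5)
g: reduced (well bottom): (4,-1,5) with a≤c, −a<b≤a
reduced forms (4, -1, 5) vs (4, -1, 5) ⇒ equivalent

yes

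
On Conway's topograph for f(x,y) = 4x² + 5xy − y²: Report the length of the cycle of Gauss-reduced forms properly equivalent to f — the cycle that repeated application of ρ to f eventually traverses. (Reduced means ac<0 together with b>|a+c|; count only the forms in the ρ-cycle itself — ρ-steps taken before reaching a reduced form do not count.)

D = 41, ⌊√D⌋ = 6
river: ρ → (-1,5,4)
river: ρ → (4,3,-2)
river: ρ → (-2,5,2)
river: ρ → (2,3,-4)
river: ρ → (-4,5,1)
river: ρ → (1,5,-4)
river: ρ → (-4,3,2)
river: ρ → (2,5,-2)
river: ρ → (-2,3,4)
river: ρ → (4,5,-1)
ρ-cycle length = 10 (tail of 0 descent steps not counted)

10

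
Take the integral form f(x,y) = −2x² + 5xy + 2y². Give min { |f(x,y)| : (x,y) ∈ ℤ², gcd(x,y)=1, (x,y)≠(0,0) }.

river: ρ → (2,3,-4)
river: ρ → (-4,5,1)
river: ρ → (1,5,-4)
river: ρ → (-4,3,2)
river: ρ → (2,5,-2)
river: ρ → (-2,3,4)
river: ρ → (4,5,-1)
river: ρ → (-1,5,4)
river: ρ → (4,3,-2)
river: ρ → (-2,5,2)
closes: descent 0, river 10
min |a| on river = 1

1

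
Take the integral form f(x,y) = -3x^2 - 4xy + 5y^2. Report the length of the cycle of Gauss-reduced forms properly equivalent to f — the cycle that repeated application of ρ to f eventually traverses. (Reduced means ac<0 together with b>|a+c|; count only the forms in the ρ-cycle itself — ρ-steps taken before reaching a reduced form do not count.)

D = 76, ⌊√D⌋ = 8
descent: ρ → (5,4,-3)  [lands on river]
river: ρ → (-3,8,1)
river: ρ → (1,8,-3)
river: ρ → (-3,4,5)
river: ρ → (5,6,-2)
river: ρ → (-2,6,5)
ρ-cycle length = 6 (tail of 1 descent step not counted)

6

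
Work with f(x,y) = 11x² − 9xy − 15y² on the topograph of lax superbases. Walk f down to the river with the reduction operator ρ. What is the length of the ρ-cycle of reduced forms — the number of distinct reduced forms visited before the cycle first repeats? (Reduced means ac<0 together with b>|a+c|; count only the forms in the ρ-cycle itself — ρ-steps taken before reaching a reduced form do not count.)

D = 741, ⌊√D⌋ = 27
descent: ρ → (-15,9,11)  [lands on river]
river: ρ → (11,13,-13)
river: ρ → (-13,13,11)
river: ρ → (11,9,-15)
river: ρ → (-15,21,5)
river: ρ → (5,19,-19)
river: ρ → (-19,19,5)
river: ρ → (5,21,-15)
ρ-cycle length = 8 (tail of 1 descent step not counted)

8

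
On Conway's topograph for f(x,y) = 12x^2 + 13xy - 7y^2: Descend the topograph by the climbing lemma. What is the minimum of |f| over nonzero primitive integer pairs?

river: ρ → (-7,15,10)
river: ρ → (10,5,-12)
river: ρ → (-12,19,3)
river: ρ → (3,17,-18)
river: ρ → (-18,19,2)
river: ρ → (2,21,-8)
river: ρ → (-8,11,12)
river: ρ → (12,13,-7)
closes: descent 0, river 8
min |a| on river = 2

2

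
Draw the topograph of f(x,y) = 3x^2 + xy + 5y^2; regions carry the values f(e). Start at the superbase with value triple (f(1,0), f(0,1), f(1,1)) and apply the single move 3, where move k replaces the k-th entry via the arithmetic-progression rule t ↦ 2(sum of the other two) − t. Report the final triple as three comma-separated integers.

start (3,5,9) = (f(1,0),f(0,1),f(1,1))
replace slot 3: 2·(3+5) − 9 = 7 → (3,5,7)

3,5,7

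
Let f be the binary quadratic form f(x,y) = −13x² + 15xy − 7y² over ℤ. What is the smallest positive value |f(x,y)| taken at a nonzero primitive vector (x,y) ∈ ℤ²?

translate: b→11 (≡-15 mod 26), so (13,-15,7)→(13,11,5)
flip: (13,11,5)→(5,-11,13)
translate: b→-1 (≡-11 mod 10), so (5,-11,13)→(5,-1,7)
reduced (well bottom): (5,-1,7) with a≤c, −a<b≤a
well minimum |f| = |-5| = 5 (negative-definite)

5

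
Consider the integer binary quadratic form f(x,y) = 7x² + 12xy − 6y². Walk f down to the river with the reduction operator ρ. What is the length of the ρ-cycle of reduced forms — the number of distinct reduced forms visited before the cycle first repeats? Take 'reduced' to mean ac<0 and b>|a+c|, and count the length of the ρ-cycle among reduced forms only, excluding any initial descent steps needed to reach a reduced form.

D = 312, ⌊√D⌋ = 17
river: ρ → (-6,12,7)
river: ρ → (7,16,-2)
river: ρ → (-2,16,7)
river: ρ → (7,12,-6)
ρ-cycle length = 4 (tail of 0 descent steps not counted)

4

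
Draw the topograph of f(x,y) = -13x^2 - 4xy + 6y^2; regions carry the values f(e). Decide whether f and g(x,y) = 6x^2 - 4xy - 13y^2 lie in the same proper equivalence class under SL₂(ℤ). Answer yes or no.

D₁ = 328, D₂ = 328
river cycle of f (length 6): (6, 16, -3), (-3, 14, 11), (11, 8, -6), (-6, 16, 3), (3, 14, -11), (-11, 8, 6)
river cycle of g (length 6): (6, 8, -11), (-11, 14, 3), (3, 16, -6), (-6, 8, 11), (11, 14, -3), (-3, 16, 6)
cycles differ ⇒ inequivalent

no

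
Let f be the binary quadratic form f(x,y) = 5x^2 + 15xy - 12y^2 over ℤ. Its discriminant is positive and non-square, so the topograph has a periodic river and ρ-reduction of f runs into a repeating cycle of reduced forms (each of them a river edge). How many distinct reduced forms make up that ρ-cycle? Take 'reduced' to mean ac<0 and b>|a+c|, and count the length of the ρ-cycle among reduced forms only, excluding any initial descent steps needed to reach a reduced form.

D = 465, ⌊√D⌋ = 21
river: ρ → (-12,9,8)
river: ρ → (8,7,-13)
river: ρ → (-13,19,2)
river: ρ → (2,21,-3)
river: ρ → (-3,21,2)
river: ρ → (2,19,-13)
river: ρ → (-13,7,8)
river: ρ → (8,9,-12)
river: ρ → (-12,15,5)
river: ρ → (5,15,-12)
ρ-cycle length = 10 (tail of 0 descent steps not counted)

10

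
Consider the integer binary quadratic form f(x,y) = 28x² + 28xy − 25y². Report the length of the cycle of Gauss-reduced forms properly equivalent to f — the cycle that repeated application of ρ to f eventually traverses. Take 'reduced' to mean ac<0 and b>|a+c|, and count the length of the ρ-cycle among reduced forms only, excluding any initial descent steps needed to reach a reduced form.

D = 3584, ⌊√D⌋ = 59
river: ρ → (-25,22,31)
river: ρ → (31,40,-16)
river: ρ → (-16,56,7)
river: ρ → (7,56,-16)
river: ρ → (-16,40,31)
river: ρ → (31,22,-25)
river: ρ → (-25,28,28)
river: ρ → (28,28,-25)
ρ-cycle length = 8 (tail of 0 descent steps not counted)

8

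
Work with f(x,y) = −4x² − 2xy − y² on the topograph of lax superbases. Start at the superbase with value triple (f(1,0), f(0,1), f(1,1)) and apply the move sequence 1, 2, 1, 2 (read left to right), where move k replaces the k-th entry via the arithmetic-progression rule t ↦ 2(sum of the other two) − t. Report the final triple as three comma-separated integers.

start (-4,-1,-7) = (f(1,0),f(0,1),f(1,1))
replace slot 1: 2·((-1)+(-7)) − (-4) = -12 → (-12,-1,-7)
replace slot 2: 2·((-12)+(-7)) − (-1) = -37 → (-12,-37,-7)
replace slot 1: 2·((-37)+(-7)) − (-12) = -76 → (-76,-37,-7)
replace slot 2: 2·((-76)+(-7)) − (-37) = -129 → (-76,-129,-7)

-76,-129,-7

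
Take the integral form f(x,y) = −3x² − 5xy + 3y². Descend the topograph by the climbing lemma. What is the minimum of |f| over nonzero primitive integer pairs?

descent: ρ → (3,5,-3)  [lands on river]
river: ρ → (-3,7,1)
river: ρ → (1,7,-3)
river: ρ → (-3,5,3)
river: ρ → (3,7,-1)
river: ρ → (-1,7,3)
closes: descent 1, river 6
min |a| on river = 1

1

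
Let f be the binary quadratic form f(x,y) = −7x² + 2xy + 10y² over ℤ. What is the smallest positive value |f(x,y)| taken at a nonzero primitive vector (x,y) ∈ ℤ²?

descent: ρ → (10,-2,-7)
descent: ρ → (-7,16,1)  [lands on river]
river: ρ → (1,16,-7)
river: ρ → (-7,12,5)
river: ρ → (5,8,-11)
river: ρ → (-11,14,2)
river: ρ → (2,14,-11)
river: ρ → (-11,8,5)
river: ρ → (5,12,-7)
closes: descent 2, river 8
min |a| on river = 1

1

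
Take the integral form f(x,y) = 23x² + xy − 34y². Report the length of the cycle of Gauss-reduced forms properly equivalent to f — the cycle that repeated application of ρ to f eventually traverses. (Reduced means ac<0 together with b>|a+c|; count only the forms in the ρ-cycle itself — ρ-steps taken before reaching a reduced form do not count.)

D = 3129, ⌊√D⌋ = 55
descent: ρ → (-34,-1,23)
descent: ρ → (23,47,-10)  [lands on river]
river: ρ → (-10,53,8)
river: ρ → (8,43,-40)
river: ρ → (-40,37,11)
river: ρ → (11,51,-12)
river: ρ → (-12,45,23)
ρ-cycle length = 6 (tail of 2 descent steps not counted)

6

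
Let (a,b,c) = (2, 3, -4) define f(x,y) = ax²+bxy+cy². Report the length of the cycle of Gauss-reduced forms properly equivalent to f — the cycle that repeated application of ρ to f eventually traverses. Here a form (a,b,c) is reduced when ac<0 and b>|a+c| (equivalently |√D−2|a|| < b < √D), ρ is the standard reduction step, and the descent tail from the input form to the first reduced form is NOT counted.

D = 41, ⌊√D⌋ = 6
river: ρ → (-4,5,1)
river: ρ → (1,5,-4)
river: ρ → (-4,3,2)
river: ρ → (2,5,-2)
river: ρ → (-2,3,4)
river: ρ → (4,5,-1)
river: ρ → (-1,5,4)
river: ρ → (4,3,-2)
river: ρ → (-2,5,2)
river: ρ → (2,3,-4)
ρ-cycle length = 10 (tail of 0 descent steps not counted)

10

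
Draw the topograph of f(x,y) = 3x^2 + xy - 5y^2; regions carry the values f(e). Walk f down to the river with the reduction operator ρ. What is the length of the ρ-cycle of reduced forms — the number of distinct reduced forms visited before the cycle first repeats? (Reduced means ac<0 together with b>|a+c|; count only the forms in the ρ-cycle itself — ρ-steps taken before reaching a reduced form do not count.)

D = 61, ⌊√D⌋ = 7
descent: ρ → (-5,-1,3)
descent: ρ → (3,7,-1)  [lands on river]
river: ρ → (-1,7,3)
river: ρ → (3,5,-3)
river: ρ → (-3,7,1)
river: ρ → (1,7,-3)
river: ρ → (-3,5,3)
ρ-cycle length = 6 (tail of 2 descent steps not counted)

6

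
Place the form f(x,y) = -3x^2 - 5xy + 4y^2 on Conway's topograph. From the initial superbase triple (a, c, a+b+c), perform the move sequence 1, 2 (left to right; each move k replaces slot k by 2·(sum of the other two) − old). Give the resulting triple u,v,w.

start (-3,4,-4) = (f(1,0),f(0,1),f(1,1))
replace slot 1: 2·(4+(-4)) − (-3) = 3 → (3,4,-4)
replace slot 2: 2·(3+(-4)) − 4 = -6 → (3,-6,-4)

3,-6,-4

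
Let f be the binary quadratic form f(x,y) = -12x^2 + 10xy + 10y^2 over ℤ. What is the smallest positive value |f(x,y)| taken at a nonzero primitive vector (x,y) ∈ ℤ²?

river: ρ → (10,10,-12)
river: ρ → (-12,14,8)
river: ρ → (8,18,-8)
river: ρ → (-8,14,12)
river: ρ → (12,10,-10)
river: ρ → (-10,10,12)
river: ρ → (12,14,-8)
river: ρ → (-8,18,8)
river: ρ → (8,14,-12)
river: ρ → (-12,10,10)
closes: descent 0, river 10
min |a| on river = 8

8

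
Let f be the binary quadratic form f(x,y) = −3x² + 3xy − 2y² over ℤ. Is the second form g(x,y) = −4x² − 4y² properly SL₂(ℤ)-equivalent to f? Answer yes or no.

D₁ = -15, D₂ = -64
discriminants differ ⇒ not SL₂(ℤ)-equivalent

no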